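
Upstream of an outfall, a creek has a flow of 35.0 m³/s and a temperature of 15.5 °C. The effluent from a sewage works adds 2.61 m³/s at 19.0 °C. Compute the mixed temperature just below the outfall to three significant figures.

Flow-weighted mixing: C = (Q_r C_r + Q_w C_w)/(Q_r + Q_w)
= (35.0×15.5 + 2.61×19.0)/(35.0 + 2.61) = 592.1/37.61 = 15.74 °C.

15.7 °C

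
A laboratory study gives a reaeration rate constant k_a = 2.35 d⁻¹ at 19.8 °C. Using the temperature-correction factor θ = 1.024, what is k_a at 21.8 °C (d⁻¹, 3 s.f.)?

k_a(T₂) = k_a(T₁) · θ^(T₂−T₁) = 2.35 × 1.024^(21.8−19.8)
= 2.35 × 1.024^2.00 = 2.35 × 1.049 = 2.464 d⁻¹.

k_a ≈ 2.46 d⁻¹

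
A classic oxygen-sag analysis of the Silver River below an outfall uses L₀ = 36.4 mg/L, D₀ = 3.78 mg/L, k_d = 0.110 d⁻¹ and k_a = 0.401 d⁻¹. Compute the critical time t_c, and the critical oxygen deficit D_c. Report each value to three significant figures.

t_c = [1/(k_a−k_d)] ln[(k_a/k_d)(1 − D₀(k_a−k_d)/(k_d L₀))]
= [1/(0.401−0.110)] ln[(0.401/0.110)(1 − 3.78×0.2910/(0.110×36.4))]
= (1/0.2910) ln[3.645 × 0.7253] = 3.436 × ln(2.644) = 3.436 × 0.9723 = 3.341 d.
D_c = (k_d/k_a) L₀ e^(−k_d t_c) = (0.110/0.401) × 36.4 × e^(−0.110×3.341) = 0.2743 × 36.4 × 0.6924 = 6.914 mg/L.

t_c ≈ 3.34 d; D_c ≈ 6.91 mg/L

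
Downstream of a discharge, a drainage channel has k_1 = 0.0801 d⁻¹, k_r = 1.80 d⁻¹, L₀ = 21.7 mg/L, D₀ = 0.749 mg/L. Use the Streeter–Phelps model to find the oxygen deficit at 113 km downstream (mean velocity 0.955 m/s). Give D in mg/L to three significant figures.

Travel time t = x/v = 113 km / (0.955 m/s) = 113000 m / 0.955 m/s = 118300 s = 1.369 d.
k_1 L₀/(k_r−k_1) = 0.0801×21.7/(1.80−0.0801) = 1.738/1.720 = 1.011 mg/L.
e^(−k_1 t) = e^(−0.0801×1.369) = 0.8961; e^(−k_r t) = e^(−1.80×1.369) = 0.08500.
D = 1.011 × (0.8961 − 0.08500) + 0.749 × 0.08500 = 0.8197 + 0.06367 = 0.8834 mg/L.

D ≈ 0.883 mg/L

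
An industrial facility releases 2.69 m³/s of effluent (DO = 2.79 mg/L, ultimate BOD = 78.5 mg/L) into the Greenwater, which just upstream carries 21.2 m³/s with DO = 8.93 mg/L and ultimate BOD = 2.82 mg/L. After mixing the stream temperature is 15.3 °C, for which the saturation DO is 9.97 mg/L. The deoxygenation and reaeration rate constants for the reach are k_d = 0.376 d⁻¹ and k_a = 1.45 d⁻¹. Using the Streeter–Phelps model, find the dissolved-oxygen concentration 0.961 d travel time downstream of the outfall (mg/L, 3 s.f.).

DO ≈ 7.76 mg/L

Mixed DO = (21.2×8.93 + 2.69×2.79)/(21.2+2.69) = 196.8/23.89 = 8.239 mg/L.
Mixed L₀ = (21.2×2.82 + 2.69×78.5)/(23.89) = 270.9/23.89 = 11.34 mg/L.
Initial deficit D₀ = C_s − DO₀ = 9.97 − 8.239 = 1.731 mg/L.
D(0.961) = [0.376×11.34/(1.45−0.376)](e^(−0.376×0.961) − e^(−1.45×0.961)) + 1.731 e^(−1.45×0.961)
= 3.971 × (0.6967 − 0.2482) + 1.731 × 0.2482 = 2.211 mg/L.
DO = 9.97 − 2.211 = 7.759 mg/L.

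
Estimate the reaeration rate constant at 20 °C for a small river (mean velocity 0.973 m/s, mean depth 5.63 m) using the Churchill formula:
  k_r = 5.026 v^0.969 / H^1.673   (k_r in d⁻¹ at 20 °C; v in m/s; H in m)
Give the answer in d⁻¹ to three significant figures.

k_r = 5.026 × 0.973^0.969 / 5.63^1.673 = 5.026 × 0.9738 / 18.01 = 0.2717 d⁻¹.

k_r ≈ 0.272 d⁻¹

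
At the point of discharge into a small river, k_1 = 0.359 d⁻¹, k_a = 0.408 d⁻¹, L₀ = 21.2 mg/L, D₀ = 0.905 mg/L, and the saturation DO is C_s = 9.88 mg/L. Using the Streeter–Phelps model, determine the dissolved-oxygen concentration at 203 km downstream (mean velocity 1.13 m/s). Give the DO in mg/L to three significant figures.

DO ≈ 2.36 mg/L

Travel time t = x/v = 203 km / (1.13 m/s) = 203000 m / 1.13 m/s = 179600 s = 2.079 d.
k_1 L₀/(k_a−k_1) = 0.359×21.2/(0.408−0.359) = 7.611/0.04900 = 155.3 mg/L.
e^(−k_1 t) = e^(−0.359×2.079) = 0.4740; e^(−k_a t) = e^(−0.408×2.079) = 0.4281.
D = 155.3 × (0.4740 − 0.4281) + 0.905 × 0.4281 = 7.132 + 0.3875 = 7.520 mg/L.
DO = C_s − D = 9.88 − 7.520 = 2.360 mg/L.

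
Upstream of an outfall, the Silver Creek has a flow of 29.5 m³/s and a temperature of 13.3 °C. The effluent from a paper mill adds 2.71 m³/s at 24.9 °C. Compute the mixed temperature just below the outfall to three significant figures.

Flow-weighted mixing: C = (Q_r C_r + Q_w C_w)/(Q_r + Q_w)
= (29.5×13.3 + 2.71×24.9)/(29.5 + 2.71) = 459.8/32.21 = 14.28 °C.

14.3 °C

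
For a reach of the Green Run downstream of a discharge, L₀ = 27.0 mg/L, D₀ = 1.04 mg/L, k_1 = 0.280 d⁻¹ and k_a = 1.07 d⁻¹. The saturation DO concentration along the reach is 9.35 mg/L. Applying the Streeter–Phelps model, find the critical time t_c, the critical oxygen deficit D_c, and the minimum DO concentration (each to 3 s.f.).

t_c = [1/(k_a−k_1)] ln[(k_a/k_1)(1 − D₀(k_a−k_1)/(k_1 L₀))]
= [1/(1.07−0.280)] ln[(1.07/0.280)(1 − 1.04×0.7900/(0.280×27.0))]
= (1/0.7900) ln[3.821 × 0.8913] = 1.266 × ln(3.406) = 1.266 × 1.226 = 1.551 d.
D_c = (k_1/k_a) L₀ e^(−k_1 t_c) = (0.280/1.07) × 27.0 × e^(−0.280×1.551) = 0.2617 × 27.0 × 0.6477 = 4.576 mg/L.
Minimum DO = C_s − D_c = 9.35 − 4.576 = 4.774 mg/L.

t_c ≈ 1.55 d; D_c ≈ 4.58 mg/L; min DO ≈ 4.77 mg/L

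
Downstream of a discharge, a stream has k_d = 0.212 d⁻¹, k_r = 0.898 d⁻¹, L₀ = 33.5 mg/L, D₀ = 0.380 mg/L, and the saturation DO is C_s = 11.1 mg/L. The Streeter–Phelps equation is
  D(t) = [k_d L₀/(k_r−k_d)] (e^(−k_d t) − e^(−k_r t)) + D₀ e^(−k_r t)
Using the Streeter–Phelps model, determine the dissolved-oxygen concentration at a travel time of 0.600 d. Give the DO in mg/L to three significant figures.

k_d L₀/(k_r−k_d) = 0.212×33.5/(0.898−0.212) = 7.102/0.6860 = 10.35 mg/L.
e^(−k_d t) = e^(−0.212×0.6000) = 0.8806; e^(−k_r t) = e^(−0.898×0.6000) = 0.5834.
D = 10.35 × (0.8806 − 0.5834) + 0.380 × 0.5834 = 3.076 + 0.2217 = 3.298 mg/L.
DO = C_s − D = 11.1 − 3.298 = 7.802 mg/L.

DO ≈ 7.80 mg/L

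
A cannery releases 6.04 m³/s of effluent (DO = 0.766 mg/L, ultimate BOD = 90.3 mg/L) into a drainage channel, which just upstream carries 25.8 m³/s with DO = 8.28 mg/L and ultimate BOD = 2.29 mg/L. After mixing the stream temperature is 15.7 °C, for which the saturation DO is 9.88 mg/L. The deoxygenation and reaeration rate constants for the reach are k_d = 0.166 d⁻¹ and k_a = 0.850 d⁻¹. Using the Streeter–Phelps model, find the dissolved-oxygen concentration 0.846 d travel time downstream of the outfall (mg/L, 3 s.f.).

DO ≈ 6.65 mg/L

Mixed DO = (25.8×8.28 + 6.04×0.766)/(25.8+6.04) = 218.3/31.84 = 6.855 mg/L.
Mixed L₀ = (25.8×2.29 + 6.04×90.3)/(31.84) = 604.5/31.84 = 18.99 mg/L.
Initial deficit D₀ = C_s − DO₀ = 9.88 − 6.855 = 3.025 mg/L.
D(0.846) = [0.166×18.99/(0.850−0.166)](e^(−0.166×0.846) − e^(−0.850×0.846)) + 3.025 e^(−0.850×0.846)
= 4.608 × (0.8690 − 0.4872) + 3.025 × 0.4872 = 3.233 mg/L.
DO = 9.88 − 3.233 = 6.647 mg/L.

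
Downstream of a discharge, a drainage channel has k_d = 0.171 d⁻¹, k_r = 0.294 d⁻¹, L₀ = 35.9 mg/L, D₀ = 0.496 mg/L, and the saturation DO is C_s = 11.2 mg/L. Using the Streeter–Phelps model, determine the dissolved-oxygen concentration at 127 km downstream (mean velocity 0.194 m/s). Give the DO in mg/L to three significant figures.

DO ≈ 2.86 mg/L

Travel time t = x/v = 127 km / (0.194 m/s) = 127000 m / 0.194 m/s = 654600 s = 7.577 d.
k_d L₀/(k_r−k_d) = 0.171×35.9/(0.294−0.171) = 6.139/0.1230 = 49.91 mg/L.
e^(−k_d t) = e^(−0.171×7.577) = 0.2737; e^(−k_r t) = e^(−0.294×7.577) = 0.1078.
D = 49.91 × (0.2737 − 0.1078) + 0.496 × 0.1078 = 8.282 + 0.05346 = 8.335 mg/L.
DO = C_s − D = 11.2 − 8.335 = 2.865 mg/L.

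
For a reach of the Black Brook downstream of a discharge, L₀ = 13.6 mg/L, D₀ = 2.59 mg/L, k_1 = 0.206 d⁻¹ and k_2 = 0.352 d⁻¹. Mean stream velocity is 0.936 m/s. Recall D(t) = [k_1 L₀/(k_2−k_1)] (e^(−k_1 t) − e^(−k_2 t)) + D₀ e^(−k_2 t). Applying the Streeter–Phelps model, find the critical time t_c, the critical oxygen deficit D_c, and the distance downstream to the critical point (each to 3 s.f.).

t_c = [1/(k_2−k_1)] ln[(k_2/k_1)(1 − D₀(k_2−k_1)/(k_1 L₀))]
= [1/(0.352−0.206)] ln[(0.352/0.206)(1 − 2.59×0.1460/(0.206×13.6))]
= (1/0.1460) ln[1.709 × 0.8650] = 6.849 × ln(1.478) = 6.849 × 0.3908 = 2.676 d.
L(t_c) = L₀ e^(−k_1 t_c) = 13.6 × 0.5762 = 7.836 mg/L, and at the critical point k_2 D_c = k_1 L, so D_c = (0.206/0.352) × 7.836 = 4.586 mg/L.
x_c = v t_c = 0.936 m/s × 2.676 d × 86400 s/d = 216400 m ≈ 216 km.

t_c ≈ 2.68 d; D_c ≈ 4.59 mg/L; x_c ≈ 216 km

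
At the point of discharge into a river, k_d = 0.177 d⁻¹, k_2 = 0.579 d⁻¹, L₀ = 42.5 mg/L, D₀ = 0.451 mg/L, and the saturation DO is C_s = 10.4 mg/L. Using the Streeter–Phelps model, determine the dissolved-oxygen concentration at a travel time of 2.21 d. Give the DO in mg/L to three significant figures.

DO ≈ 2.82 mg/L

k_d L₀/(k_2−k_d) = 0.177×42.5/(0.579−0.177) = 7.522/0.4020 = 18.71 mg/L.
e^(−k_d t) = e^(−0.177×2.210) = 0.6763; e^(−k_2 t) = e^(−0.579×2.210) = 0.2782.
D = 18.71 × (0.6763 − 0.2782) + 0.451 × 0.2782 = 7.450 + 0.1254 = 7.575 mg/L.
DO = C_s − D = 10.4 − 7.575 = 2.825 mg/L.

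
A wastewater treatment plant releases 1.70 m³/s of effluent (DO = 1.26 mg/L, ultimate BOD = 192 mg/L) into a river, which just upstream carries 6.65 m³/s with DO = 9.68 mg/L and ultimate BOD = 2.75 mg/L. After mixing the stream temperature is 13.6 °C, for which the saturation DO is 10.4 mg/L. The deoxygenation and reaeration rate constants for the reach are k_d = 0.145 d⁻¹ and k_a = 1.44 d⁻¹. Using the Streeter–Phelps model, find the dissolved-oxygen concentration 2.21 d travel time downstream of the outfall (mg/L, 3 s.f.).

DO ≈ 7.14 mg/L

Mixed DO = (6.65×9.68 + 1.70×1.26)/(6.65+1.70) = 66.51/8.350 = 7.966 mg/L.
Mixed L₀ = (6.65×2.75 + 1.70×192)/(8.350) = 344.7/8.350 = 41.28 mg/L.
Initial deficit D₀ = C_s − DO₀ = 10.4 − 7.966 = 2.434 mg/L.
D(2.21) = [0.145×41.28/(1.44−0.145)](e^(−0.145×2.21) − e^(−1.44×2.21)) + 2.434 e^(−1.44×2.21)
= 4.622 × (0.7258 − 0.04149) + 2.434 × 0.04149 = 3.264 mg/L.
DO = 10.4 − 3.264 = 7.136 mg/L.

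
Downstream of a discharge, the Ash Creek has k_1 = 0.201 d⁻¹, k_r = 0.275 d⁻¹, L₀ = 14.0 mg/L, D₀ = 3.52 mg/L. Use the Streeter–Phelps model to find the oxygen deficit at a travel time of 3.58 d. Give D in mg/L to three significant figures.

k_1 L₀/(k_r−k_1) = 0.201×14.0/(0.275−0.201) = 2.814/0.07400 = 38.03 mg/L.
e^(−k_1 t) = e^(−0.201×3.580) = 0.4870; e^(−k_r t) = e^(−0.275×3.580) = 0.3736.
D = 38.03 × (0.4870 − 0.3736) + 3.52 × 0.3736 = 4.310 + 1.315 = 5.625 mg/L.

D ≈ 5.62 mg/L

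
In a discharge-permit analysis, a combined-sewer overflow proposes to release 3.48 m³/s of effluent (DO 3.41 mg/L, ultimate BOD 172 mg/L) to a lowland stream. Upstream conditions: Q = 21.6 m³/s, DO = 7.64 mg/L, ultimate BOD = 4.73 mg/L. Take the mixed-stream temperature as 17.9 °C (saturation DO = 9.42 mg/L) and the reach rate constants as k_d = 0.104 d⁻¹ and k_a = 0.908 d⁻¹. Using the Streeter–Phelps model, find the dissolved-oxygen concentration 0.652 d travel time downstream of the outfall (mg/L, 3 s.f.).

DO ≈ 6.73 mg/L

Mixed DO = (21.6×7.64 + 3.48×3.41)/(21.6+3.48) = 176.9/25.08 = 7.053 mg/L.
Mixed L₀ = (21.6×4.73 + 3.48×172)/(25.08) = 700.7/25.08 = 27.94 mg/L.
Initial deficit D₀ = C_s − DO₀ = 9.42 − 7.053 = 2.367 mg/L.
D(0.652) = [0.104×27.94/(0.908−0.104)](e^(−0.104×0.652) − e^(−0.908×0.652)) + 2.367 e^(−0.908×0.652)
= 3.614 × (0.9344 − 0.5532) + 2.367 × 0.5532 = 2.687 mg/L.
DO = 9.42 − 2.687 = 6.733 mg/L.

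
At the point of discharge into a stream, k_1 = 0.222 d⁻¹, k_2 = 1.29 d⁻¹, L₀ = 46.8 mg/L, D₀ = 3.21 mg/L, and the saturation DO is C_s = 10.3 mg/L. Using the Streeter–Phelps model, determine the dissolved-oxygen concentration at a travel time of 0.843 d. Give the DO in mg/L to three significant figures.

k_1 L₀/(k_2−k_1) = 0.222×46.8/(1.29−0.222) = 10.39/1.068 = 9.728 mg/L.
e^(−k_1 t) = e^(−0.222×0.8430) = 0.8293; e^(−k_2 t) = e^(−1.29×0.8430) = 0.3371.
D = 9.728 × (0.8293 − 0.3371) + 3.21 × 0.3371 = 4.789 + 1.082 = 5.871 mg/L.
DO = C_s − D = 10.3 − 5.871 = 4.429 mg/L.

DO ≈ 4.43 mg/L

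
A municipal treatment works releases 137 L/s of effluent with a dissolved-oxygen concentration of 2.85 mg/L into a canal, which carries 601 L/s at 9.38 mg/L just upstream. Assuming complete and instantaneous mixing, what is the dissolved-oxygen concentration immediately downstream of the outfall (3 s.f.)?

8.17 mg/L

Flow-weighted mixing: C = (Q_r C_r + Q_w C_w)/(Q_r + Q_w)
= (601×9.38 + 137×2.85)/(601 + 137) = 6028/738.0 = 8.168 mg/L.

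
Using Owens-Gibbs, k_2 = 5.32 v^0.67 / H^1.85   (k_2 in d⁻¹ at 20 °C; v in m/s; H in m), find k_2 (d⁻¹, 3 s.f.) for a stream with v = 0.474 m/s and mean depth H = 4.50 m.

k_2 = 5.32 × 0.474^0.67 / 4.50^1.85 = 5.32 × 0.6064 / 16.16 = 0.1996 d⁻¹.

k_2 ≈ 0.200 d⁻¹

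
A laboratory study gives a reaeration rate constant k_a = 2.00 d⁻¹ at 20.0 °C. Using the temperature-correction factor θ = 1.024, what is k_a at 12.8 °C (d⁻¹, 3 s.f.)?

k_a ≈ 1.69 d⁻¹

k_a(T₂) = k_a(T₁) · θ^(T₂−T₁) = 2.00 × 1.024^(12.8−20.0)
= 2.00 × 1.024^-7.20 = 2.00 × 0.8430 = 1.686 d⁻¹.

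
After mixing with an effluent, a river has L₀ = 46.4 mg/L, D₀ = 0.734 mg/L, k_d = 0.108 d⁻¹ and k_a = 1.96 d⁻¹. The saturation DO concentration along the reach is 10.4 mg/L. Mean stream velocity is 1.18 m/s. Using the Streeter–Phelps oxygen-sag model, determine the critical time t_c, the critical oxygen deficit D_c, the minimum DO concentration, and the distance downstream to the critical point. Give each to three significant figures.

t_c ≈ 1.39 d; D_c ≈ 2.20 mg/L; min DO ≈ 8.20 mg/L; x_c ≈ 142 km

At the critical point dD/dt = 0, so k_d L₀ e^(−k_d t) = k_a D. Substituting D(t) from the Streeter–Phelps equation and solving for t gives
t_c = ln[(k_a/k_d)(1 − D₀(k_a−k_d)/(k_d L₀))] / (k_a−k_d).
Here k_a−k_d = 1.852 d⁻¹ and 1 − D₀(k_a−k_d)/(k_d L₀) = 1 − 0.734×1.852/(0.108×46.4) = 0.7287, so
t_c = ln(18.15 × 0.7287) / 1.852 = 2.582 / 1.852 = 1.394 d.
L(t_c) = L₀ e^(−k_d t_c) = 46.4 × 0.8602 = 39.91 mg/L, and at the critical point k_a D_c = k_d L, so D_c = (0.108/1.96) × 39.91 = 2.199 mg/L.
Minimum DO = C_s − D_c = 10.4 − 2.199 = 8.201 mg/L.
x_c = v t_c = 1.18 m/s × 1.394 d × 86400 s/d = 142100 m ≈ 142 km.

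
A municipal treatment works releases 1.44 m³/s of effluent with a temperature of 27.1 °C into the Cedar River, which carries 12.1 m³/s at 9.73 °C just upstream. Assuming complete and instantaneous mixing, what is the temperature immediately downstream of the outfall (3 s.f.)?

11.6 °C

Flow-weighted mixing: C = (Q_r C_r + Q_w C_w)/(Q_r + Q_w)
= (12.1×9.73 + 1.44×27.1)/(12.1 + 1.44) = 156.8/13.54 = 11.58 °C.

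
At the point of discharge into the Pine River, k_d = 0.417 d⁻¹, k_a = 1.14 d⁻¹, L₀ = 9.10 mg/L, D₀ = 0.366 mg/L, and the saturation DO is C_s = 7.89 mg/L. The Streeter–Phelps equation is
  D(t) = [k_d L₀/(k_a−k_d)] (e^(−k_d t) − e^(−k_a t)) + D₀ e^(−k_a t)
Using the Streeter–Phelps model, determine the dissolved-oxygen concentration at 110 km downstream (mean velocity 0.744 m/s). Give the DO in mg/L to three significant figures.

Travel time t = x/v = 110 km / (0.744 m/s) = 110000 m / 0.744 m/s = 147800 s = 1.711 d.
k_d L₀/(k_a−k_d) = 0.417×9.10/(1.14−0.417) = 3.795/0.7230 = 5.249 mg/L.
e^(−k_d t) = e^(−0.417×1.711) = 0.4899; e^(−k_a t) = e^(−1.14×1.711) = 0.1422.
D = 5.249 × (0.4899 − 0.1422) + 0.366 × 0.1422 = 1.825 + 0.05203 = 1.877 mg/L.
DO = C_s − D = 7.89 − 1.877 = 6.013 mg/L.

DO ≈ 6.01 mg/L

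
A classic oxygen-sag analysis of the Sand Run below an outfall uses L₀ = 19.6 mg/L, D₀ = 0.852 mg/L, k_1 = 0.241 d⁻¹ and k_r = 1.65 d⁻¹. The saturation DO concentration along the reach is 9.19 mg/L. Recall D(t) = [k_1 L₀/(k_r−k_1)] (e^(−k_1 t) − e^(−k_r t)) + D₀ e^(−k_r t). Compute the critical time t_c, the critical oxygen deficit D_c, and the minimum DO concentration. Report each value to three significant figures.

At the critical point dD/dt = 0, so k_1 L₀ e^(−k_1 t) = k_r D. Substituting D(t) from the Streeter–Phelps equation and solving for t gives
t_c = ln[(k_r/k_1)(1 − D₀(k_r−k_1)/(k_1 L₀))] / (k_r−k_1).
Here k_r−k_1 = 1.409 d⁻¹ and 1 − D₀(k_r−k_1)/(k_1 L₀) = 1 − 0.852×1.409/(0.241×19.6) = 0.7459, so
t_c = ln(6.846 × 0.7459) / 1.409 = 1.631 / 1.409 = 1.157 d.
L(t_c) = L₀ e^(−k_1 t_c) = 19.6 × 0.7566 = 14.83 mg/L, and at the critical point k_r D_c = k_1 L, so D_c = (0.241/1.65) × 14.83 = 2.166 mg/L.
Minimum DO = C_s − D_c = 9.19 − 2.166 = 7.024 mg/L.

t_c ≈ 1.16 d; D_c ≈ 2.17 mg/L; min DO ≈ 7.02 mg/L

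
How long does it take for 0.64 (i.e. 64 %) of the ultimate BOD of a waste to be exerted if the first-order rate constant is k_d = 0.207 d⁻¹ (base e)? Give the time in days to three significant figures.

t ≈ 4.94 d

y/L₀ = 1 − e^(−k_d t) = 0.64 ⇒ e^(−k_d t) = 0.360
t = −ln(0.360) / 0.207 = 1.022 / 0.207 = 4.936 d.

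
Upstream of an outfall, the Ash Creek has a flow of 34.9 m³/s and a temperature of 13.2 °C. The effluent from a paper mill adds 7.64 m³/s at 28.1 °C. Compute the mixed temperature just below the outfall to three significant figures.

15.9 °C

Flow-weighted mixing: C = (Q_r C_r + Q_w C_w)/(Q_r + Q_w)
= (34.9×13.2 + 7.64×28.1)/(34.9 + 7.64) = 675.4/42.54 = 15.88 °C.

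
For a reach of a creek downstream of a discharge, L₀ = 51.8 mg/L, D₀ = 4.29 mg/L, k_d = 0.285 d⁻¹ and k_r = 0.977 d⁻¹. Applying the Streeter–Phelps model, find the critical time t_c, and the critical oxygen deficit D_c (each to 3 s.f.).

t_c ≈ 1.46 d; D_c ≈ 9.98 mg/L

With k_r/k_d = 3.428 and 1 − D₀(k_r−k_d)/(k_d L₀) = 0.7989,
t_c = ln(3.428 × 0.7989) / (0.977 − 0.285) = ln(2.739) / 0.6920 = 1.007/0.6920 = 1.456 d.
L(t_c) = L₀ e^(−k_d t_c) = 51.8 × 0.6604 = 34.21 mg/L, and at the critical point k_r D_c = k_d L, so D_c = (0.285/0.977) × 34.21 = 9.979 mg/L.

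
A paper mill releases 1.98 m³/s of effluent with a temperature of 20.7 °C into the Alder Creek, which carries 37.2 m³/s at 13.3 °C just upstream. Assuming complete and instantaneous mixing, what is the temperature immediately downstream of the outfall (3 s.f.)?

13.7 °C

Flow-weighted mixing: C = (Q_r C_r + Q_w C_w)/(Q_r + Q_w)
= (37.2×13.3 + 1.98×20.7)/(37.2 + 1.98) = 535.7/39.18 = 13.67 °C.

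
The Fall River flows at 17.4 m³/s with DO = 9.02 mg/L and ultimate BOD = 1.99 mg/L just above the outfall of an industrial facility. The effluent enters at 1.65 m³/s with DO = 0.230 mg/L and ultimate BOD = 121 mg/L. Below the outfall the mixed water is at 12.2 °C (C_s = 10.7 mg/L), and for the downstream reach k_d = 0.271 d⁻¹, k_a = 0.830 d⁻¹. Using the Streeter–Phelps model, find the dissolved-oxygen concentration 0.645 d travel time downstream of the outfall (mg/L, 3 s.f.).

Mixed DO = (17.4×9.02 + 1.65×0.230)/(17.4+1.65) = 157.3/19.05 = 8.259 mg/L.
Mixed L₀ = (17.4×1.99 + 1.65×121)/(19.05) = 234.3/19.05 = 12.30 mg/L.
Initial deficit D₀ = C_s − DO₀ = 10.7 − 8.259 = 2.441 mg/L.
D(0.645) = [0.271×12.30/(0.830−0.271)](e^(−0.271×0.645) − e^(−0.830×0.645)) + 2.441 e^(−0.830×0.645)
= 5.962 × (0.8396 − 0.5855) + 2.441 × 0.5855 = 2.945 mg/L.
DO = 10.7 − 2.945 = 7.755 mg/L.

DO ≈ 7.76 mg/L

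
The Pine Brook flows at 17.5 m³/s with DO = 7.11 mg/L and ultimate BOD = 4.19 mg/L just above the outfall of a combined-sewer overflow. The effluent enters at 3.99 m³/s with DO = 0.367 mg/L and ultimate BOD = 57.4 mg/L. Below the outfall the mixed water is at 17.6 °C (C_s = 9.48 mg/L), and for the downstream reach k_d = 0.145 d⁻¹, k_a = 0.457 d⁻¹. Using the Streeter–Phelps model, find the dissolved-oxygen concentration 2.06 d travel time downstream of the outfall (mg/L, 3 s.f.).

DO ≈ 5.77 mg/L

Mixed DO = (17.5×7.11 + 3.99×0.367)/(17.5+3.99) = 125.9/21.49 = 5.858 mg/L.
Mixed L₀ = (17.5×4.19 + 3.99×57.4)/(21.49) = 302.4/21.49 = 14.07 mg/L.
Initial deficit D₀ = C_s − DO₀ = 9.48 − 5.858 = 3.622 mg/L.
D(2.06) = [0.145×14.07/(0.457−0.145)](e^(−0.145×2.06) − e^(−0.457×2.06)) + 3.622 e^(−0.457×2.06)
= 6.539 × (0.7418 − 0.3901) + 3.622 × 0.3901 = 3.713 mg/L.
DO = 9.48 − 3.713 = 5.767 mg/L.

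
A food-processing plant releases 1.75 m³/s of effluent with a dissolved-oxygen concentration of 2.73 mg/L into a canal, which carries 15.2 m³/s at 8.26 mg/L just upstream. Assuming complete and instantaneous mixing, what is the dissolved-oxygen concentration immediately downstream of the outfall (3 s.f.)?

Flow-weighted mixing: C = (Q_r C_r + Q_w C_w)/(Q_r + Q_w)
= (15.2×8.26 + 1.75×2.73)/(15.2 + 1.75) = 130.3/16.95 = 7.689 mg/L.

7.69 mg/L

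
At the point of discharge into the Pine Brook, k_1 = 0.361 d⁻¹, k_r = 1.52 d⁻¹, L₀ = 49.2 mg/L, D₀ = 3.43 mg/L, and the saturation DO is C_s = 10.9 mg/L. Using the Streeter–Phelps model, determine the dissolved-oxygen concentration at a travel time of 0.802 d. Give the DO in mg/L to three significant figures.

DO ≈ 2.94 mg/L

k_1 L₀/(k_r−k_1) = 0.361×49.2/(1.52−0.361) = 17.76/1.159 = 15.32 mg/L.
e^(−k_1 t) = e^(−0.361×0.8020) = 0.7486; e^(−k_r t) = e^(−1.52×0.8020) = 0.2955.
D = 15.32 × (0.7486 − 0.2955) + 3.43 × 0.2955 = 6.944 + 1.014 = 7.957 mg/L.
DO = C_s − D = 10.9 − 7.957 = 2.943 mg/L.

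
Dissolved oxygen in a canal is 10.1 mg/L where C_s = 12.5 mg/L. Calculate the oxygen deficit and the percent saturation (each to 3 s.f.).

D = C_s − C = 12.5 − 10.1 = 2.40 mg/L.
% saturation = 10.1/12.5 × 100 = 80.8 %.

D ≈ 2.40 mg/L; 80.8 % saturation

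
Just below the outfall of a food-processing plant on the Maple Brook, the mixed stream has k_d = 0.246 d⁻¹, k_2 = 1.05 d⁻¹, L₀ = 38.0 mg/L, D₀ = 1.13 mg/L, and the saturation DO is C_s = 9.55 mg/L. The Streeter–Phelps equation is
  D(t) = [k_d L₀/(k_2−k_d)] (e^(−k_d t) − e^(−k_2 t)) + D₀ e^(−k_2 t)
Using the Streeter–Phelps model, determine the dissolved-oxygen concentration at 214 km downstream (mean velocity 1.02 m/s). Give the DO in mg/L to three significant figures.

Travel time t = x/v = 214 km / (1.02 m/s) = 214000 m / 1.02 m/s = 209800 s = 2.428 d.
k_d L₀/(k_2−k_d) = 0.246×38.0/(1.05−0.246) = 9.348/0.8040 = 11.63 mg/L.
e^(−k_d t) = e^(−0.246×2.428) = 0.5503; e^(−k_2 t) = e^(−1.05×2.428) = 0.07811.
D = 11.63 × (0.5503 − 0.07811) + 1.13 × 0.07811 = 5.490 + 0.08826 = 5.578 mg/L.
DO = C_s − D = 9.55 − 5.578 = 3.972 mg/L.

DO ≈ 3.97 mg/L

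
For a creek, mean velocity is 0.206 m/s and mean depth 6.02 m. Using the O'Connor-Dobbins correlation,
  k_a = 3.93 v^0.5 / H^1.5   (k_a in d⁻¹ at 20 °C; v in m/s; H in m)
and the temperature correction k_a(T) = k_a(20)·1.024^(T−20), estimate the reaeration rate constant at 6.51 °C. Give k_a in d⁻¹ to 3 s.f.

k_a(20) = 3.93 × 0.206^0.5 / 6.02^1.5 = 3.93 × 0.4539 / 14.77 = 0.1208 d⁻¹.
k_a(6.51) = 0.1208 × 1.024^(6.51−20) = 0.1208 × 0.7262 = 0.08770 d⁻¹.

k_a ≈ 0.0877 d⁻¹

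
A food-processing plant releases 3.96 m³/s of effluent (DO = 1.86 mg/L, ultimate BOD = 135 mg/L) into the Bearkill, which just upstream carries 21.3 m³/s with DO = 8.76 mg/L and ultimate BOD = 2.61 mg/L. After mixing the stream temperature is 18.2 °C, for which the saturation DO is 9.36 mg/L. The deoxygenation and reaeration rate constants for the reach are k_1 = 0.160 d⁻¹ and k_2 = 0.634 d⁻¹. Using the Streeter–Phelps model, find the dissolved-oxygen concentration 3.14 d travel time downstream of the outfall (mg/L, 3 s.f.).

DO ≈ 5.44 mg/L

Mixed DO = (21.3×8.76 + 3.96×1.86)/(21.3+3.96) = 194.0/25.26 = 7.678 mg/L.
Mixed L₀ = (21.3×2.61 + 3.96×135)/(25.26) = 590.2/25.26 = 23.36 mg/L.
Initial deficit D₀ = C_s − DO₀ = 9.36 − 7.678 = 1.682 mg/L.
D(3.14) = [0.160×23.36/(0.634−0.160)](e^(−0.160×3.14) − e^(−0.634×3.14)) + 1.682 e^(−0.634×3.14)
= 7.887 × (0.6051 − 0.1366) + 1.682 × 0.1366 = 3.925 mg/L.
DO = 9.36 − 3.925 = 5.435 mg/L.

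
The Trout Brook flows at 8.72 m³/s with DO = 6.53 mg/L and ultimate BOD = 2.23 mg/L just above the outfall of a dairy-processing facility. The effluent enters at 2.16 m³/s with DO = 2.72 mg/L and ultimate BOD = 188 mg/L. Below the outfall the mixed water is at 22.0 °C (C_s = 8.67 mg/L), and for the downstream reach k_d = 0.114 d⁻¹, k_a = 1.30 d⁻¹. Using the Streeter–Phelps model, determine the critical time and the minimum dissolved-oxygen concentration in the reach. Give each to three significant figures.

Mixed DO = (8.72×6.53 + 2.16×2.72)/(8.72+2.16) = 62.82/10.88 = 5.774 mg/L.
Mixed L₀ = (8.72×2.23 + 2.16×188)/(10.88) = 425.5/10.88 = 39.11 mg/L.
Initial deficit D₀ = C_s − DO₀ = 8.67 − 5.774 = 2.896 mg/L.
t_c = (1/1.186) ln[(1.30/0.114)(1 − 2.896×1.186/(0.114×39.11))] = 0.8432 × ln(2.618) = 0.8114 d.
D_c = (0.114/1.30) × 39.11 × e^(−0.114×0.8114) = 0.08769 × 39.11 × 0.9117 = 3.127 mg/L.
Minimum DO = 8.67 − 3.127 = 5.543 mg/L.

t_c ≈ 0.811 d; minimum DO ≈ 5.54 mg/L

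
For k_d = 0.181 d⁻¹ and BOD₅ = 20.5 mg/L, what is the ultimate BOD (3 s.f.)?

BOD₅ = L₀(1 − e^(−5k_d)) ⇒ L₀ = BOD₅ / (1 − e^(−5×0.181))
= 20.5 / (1 − 0.4045) = 20.5 / 0.5955 = 34.43 mg/L.

L₀ ≈ 34.4 mg/L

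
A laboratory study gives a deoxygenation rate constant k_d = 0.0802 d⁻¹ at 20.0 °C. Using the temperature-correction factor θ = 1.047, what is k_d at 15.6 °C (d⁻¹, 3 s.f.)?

k_d(T₂) = k_d(T₁) · θ^(T₂−T₁) = 0.0802 × 1.047^(15.6−20.0)
= 0.0802 × 1.047^-4.40 = 0.0802 × 0.8170 = 0.06553 d⁻¹.

k_d ≈ 0.0655 d⁻¹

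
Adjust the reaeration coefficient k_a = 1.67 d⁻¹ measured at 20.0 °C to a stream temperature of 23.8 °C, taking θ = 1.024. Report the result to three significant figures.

k_a ≈ 1.83 d⁻¹

k_a(T₂) = k_a(T₁) · θ^(T₂−T₁) = 1.67 × 1.024^(23.8−20.0)
= 1.67 × 1.024^3.80 = 1.67 × 1.094 = 1.827 d⁻¹.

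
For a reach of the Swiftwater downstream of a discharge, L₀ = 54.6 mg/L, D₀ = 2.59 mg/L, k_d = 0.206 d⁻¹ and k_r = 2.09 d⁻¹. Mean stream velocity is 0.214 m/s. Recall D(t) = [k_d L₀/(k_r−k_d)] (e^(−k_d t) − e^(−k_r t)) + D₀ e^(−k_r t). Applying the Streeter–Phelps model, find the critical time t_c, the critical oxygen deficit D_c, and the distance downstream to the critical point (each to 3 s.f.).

With k_r/k_d = 10.15 and 1 − D₀(k_r−k_d)/(k_d L₀) = 0.5662,
t_c = ln(10.15 × 0.5662) / (2.09 − 0.206) = ln(5.744) / 1.884 = 1.748/1.884 = 0.9279 d.
L(t_c) = L₀ e^(−k_d t_c) = 54.6 × 0.8260 = 45.10 mg/L, and at the critical point k_r D_c = k_d L, so D_c = (0.206/2.09) × 45.10 = 4.445 mg/L.
x_c = v t_c = 0.214 m/s × 0.9279 d × 86400 s/d = 17160 m ≈ 17.2 km.

t_c ≈ 0.928 d; D_c ≈ 4.45 mg/L; x_c ≈ 17.2 km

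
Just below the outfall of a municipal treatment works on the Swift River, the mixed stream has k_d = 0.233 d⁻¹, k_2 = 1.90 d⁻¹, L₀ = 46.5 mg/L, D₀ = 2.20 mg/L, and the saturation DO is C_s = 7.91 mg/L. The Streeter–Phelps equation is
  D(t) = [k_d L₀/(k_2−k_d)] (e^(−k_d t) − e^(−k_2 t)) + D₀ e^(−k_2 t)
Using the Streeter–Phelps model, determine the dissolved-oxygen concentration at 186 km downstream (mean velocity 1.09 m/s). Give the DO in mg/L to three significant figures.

DO ≈ 3.91 mg/L

Travel time t = x/v = 186 km / (1.09 m/s) = 186000 m / 1.09 m/s = 170600 s = 1.975 d.
k_d L₀/(k_2−k_d) = 0.233×46.5/(1.90−0.233) = 10.83/1.667 = 6.499 mg/L.
e^(−k_d t) = e^(−0.233×1.975) = 0.6312; e^(−k_2 t) = e^(−1.90×1.975) = 0.02346.
D = 6.499 × (0.6312 − 0.02346) + 2.20 × 0.02346 = 3.950 + 0.05161 = 4.001 mg/L.
DO = C_s − D = 7.91 − 4.001 = 3.909 mg/L.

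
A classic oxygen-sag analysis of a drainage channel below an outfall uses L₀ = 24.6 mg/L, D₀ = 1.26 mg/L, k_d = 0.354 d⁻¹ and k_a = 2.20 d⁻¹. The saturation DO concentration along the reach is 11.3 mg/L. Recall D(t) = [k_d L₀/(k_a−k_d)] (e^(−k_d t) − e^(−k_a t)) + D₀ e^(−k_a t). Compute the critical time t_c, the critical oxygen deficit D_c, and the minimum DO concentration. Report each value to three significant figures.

t_c ≈ 0.821 d; D_c ≈ 2.96 mg/L; min DO ≈ 8.34 mg/L

At the critical point dD/dt = 0, so k_d L₀ e^(−k_d t) = k_a D. Substituting D(t) from the Streeter–Phelps equation and solving for t gives
t_c = ln[(k_a/k_d)(1 − D₀(k_a−k_d)/(k_d L₀))] / (k_a−k_d).
Here k_a−k_d = 1.846 d⁻¹ and 1 − D₀(k_a−k_d)/(k_d L₀) = 1 − 1.26×1.846/(0.354×24.6) = 0.7329, so
t_c = ln(6.215 × 0.7329) / 1.846 = 1.516 / 1.846 = 0.8213 d.
D_c = (k_d/k_a) L₀ e^(−k_d t_c) = (0.354/2.20) × 24.6 × e^(−0.354×0.8213) = 0.1609 × 24.6 × 0.7477 = 2.960 mg/L.
Minimum DO = C_s − D_c = 11.3 − 2.960 = 8.340 mg/L.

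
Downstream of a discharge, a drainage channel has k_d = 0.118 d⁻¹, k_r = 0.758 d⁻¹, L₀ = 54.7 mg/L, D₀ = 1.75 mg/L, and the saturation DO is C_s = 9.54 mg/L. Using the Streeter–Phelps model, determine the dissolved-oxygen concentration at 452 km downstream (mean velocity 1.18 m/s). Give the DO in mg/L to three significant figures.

Travel time t = x/v = 452 km / (1.18 m/s) = 452000 m / 1.18 m/s = 383100 s = 4.433 d.
k_d L₀/(k_r−k_d) = 0.118×54.7/(0.758−0.118) = 6.455/0.6400 = 10.09 mg/L.
e^(−k_d t) = e^(−0.118×4.433) = 0.5927; e^(−k_r t) = e^(−0.758×4.433) = 0.03472.
D = 10.09 × (0.5927 − 0.03472) + 1.75 × 0.03472 = 5.627 + 0.06075 = 5.688 mg/L.
DO = C_s − D = 9.54 − 5.688 = 3.852 mg/L.

DO ≈ 3.85 mg/L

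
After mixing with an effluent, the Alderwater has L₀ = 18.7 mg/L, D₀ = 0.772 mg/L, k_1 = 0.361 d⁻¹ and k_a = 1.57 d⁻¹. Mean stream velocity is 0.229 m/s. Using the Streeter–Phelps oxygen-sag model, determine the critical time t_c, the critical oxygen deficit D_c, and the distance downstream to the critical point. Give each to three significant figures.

t_c ≈ 1.09 d; D_c ≈ 2.90 mg/L; x_c ≈ 21.6 km

With k_a/k_1 = 4.349 and 1 − D₀(k_a−k_1)/(k_1 L₀) = 0.8617,
t_c = ln(4.349 × 0.8617) / (1.57 − 0.361) = ln(3.748) / 1.209 = 1.321/1.209 = 1.093 d.
L(t_c) = L₀ e^(−k_1 t_c) = 18.7 × 0.6740 = 12.60 mg/L, and at the critical point k_a D_c = k_1 L, so D_c = (0.361/1.57) × 12.60 = 2.898 mg/L.
x_c = v t_c = 0.229 m/s × 1.093 d × 86400 s/d = 21620 m ≈ 21.6 km.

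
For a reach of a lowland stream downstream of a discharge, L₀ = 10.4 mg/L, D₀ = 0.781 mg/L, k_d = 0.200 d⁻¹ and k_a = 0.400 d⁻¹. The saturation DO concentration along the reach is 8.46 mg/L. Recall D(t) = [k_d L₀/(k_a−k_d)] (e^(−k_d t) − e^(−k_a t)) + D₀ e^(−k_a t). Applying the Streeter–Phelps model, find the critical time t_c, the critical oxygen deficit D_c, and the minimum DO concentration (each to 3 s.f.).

At the critical point dD/dt = 0, so k_d L₀ e^(−k_d t) = k_a D. Substituting D(t) from the Streeter–Phelps equation and solving for t gives
t_c = ln[(k_a/k_d)(1 − D₀(k_a−k_d)/(k_d L₀))] / (k_a−k_d).
Here k_a−k_d = 0.2000 d⁻¹ and 1 − D₀(k_a−k_d)/(k_d L₀) = 1 − 0.781×0.2000/(0.200×10.4) = 0.9249, so
t_c = ln(2.000 × 0.9249) / 0.2000 = 0.6151 / 0.2000 = 3.075 d.
L(t_c) = L₀ e^(−k_d t_c) = 10.4 × 0.5406 = 5.622 mg/L, and at the critical point k_a D_c = k_d L, so D_c = (0.200/0.400) × 5.622 = 2.811 mg/L.
Minimum DO = C_s − D_c = 8.46 − 2.811 = 5.649 mg/L.

t_c ≈ 3.08 d; D_c ≈ 2.81 mg/L; min DO ≈ 5.65 mg/L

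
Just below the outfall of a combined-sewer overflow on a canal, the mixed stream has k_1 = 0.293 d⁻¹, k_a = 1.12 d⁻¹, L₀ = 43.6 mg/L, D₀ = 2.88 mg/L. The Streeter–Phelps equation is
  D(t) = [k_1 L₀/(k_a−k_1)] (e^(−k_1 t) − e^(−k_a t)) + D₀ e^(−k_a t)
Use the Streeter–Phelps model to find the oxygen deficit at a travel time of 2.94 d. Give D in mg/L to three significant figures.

D ≈ 6.06 mg/L

k_1 L₀/(k_a−k_1) = 0.293×43.6/(1.12−0.293) = 12.77/0.8270 = 15.45 mg/L.
e^(−k_1 t) = e^(−0.293×2.940) = 0.4226; e^(−k_a t) = e^(−1.12×2.940) = 0.03715.
D = 15.45 × (0.4226 − 0.03715) + 2.88 × 0.03715 = 5.954 + 0.1070 = 6.061 mg/L.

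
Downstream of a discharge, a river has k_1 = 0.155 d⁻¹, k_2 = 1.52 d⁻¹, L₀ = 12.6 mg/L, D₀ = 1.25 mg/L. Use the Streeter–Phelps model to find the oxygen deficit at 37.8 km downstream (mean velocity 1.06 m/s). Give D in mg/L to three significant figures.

D ≈ 1.25 mg/L

Travel time t = x/v = 37.8 km / (1.06 m/s) = 37800 m / 1.06 m/s = 35660 s = 0.4127 d.
k_1 L₀/(k_2−k_1) = 0.155×12.6/(1.52−0.155) = 1.953/1.365 = 1.431 mg/L.
e^(−k_1 t) = e^(−0.155×0.4127) = 0.9380; e^(−k_2 t) = e^(−1.52×0.4127) = 0.5340.
D = 1.431 × (0.9380 − 0.5340) + 1.25 × 0.5340 = 0.5781 + 0.6675 = 1.246 mg/L.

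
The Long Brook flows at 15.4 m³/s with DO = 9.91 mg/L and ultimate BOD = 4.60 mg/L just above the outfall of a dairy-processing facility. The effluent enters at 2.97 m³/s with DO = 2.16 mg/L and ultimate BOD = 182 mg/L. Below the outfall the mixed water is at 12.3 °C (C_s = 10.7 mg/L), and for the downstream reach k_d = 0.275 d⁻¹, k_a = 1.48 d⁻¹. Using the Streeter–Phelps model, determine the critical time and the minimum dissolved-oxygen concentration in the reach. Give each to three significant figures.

Mixed DO = (15.4×9.91 + 2.97×2.16)/(15.4+2.97) = 159.0/18.37 = 8.657 mg/L.
Mixed L₀ = (15.4×4.60 + 2.97×182)/(18.37) = 611.4/18.37 = 33.28 mg/L.
Initial deficit D₀ = C_s − DO₀ = 10.7 − 8.657 = 2.043 mg/L.
t_c = (1/1.205) ln[(1.48/0.275)(1 − 2.043×1.205/(0.275×33.28))] = 0.8299 × ln(3.934) = 1.137 d.
D_c = (0.275/1.48) × 33.28 × e^(−0.275×1.137) = 0.1858 × 33.28 × 0.7315 = 4.524 mg/L.
Minimum DO = 10.7 − 4.524 = 6.176 mg/L.

t_c ≈ 1.14 d; minimum DO ≈ 6.18 mg/L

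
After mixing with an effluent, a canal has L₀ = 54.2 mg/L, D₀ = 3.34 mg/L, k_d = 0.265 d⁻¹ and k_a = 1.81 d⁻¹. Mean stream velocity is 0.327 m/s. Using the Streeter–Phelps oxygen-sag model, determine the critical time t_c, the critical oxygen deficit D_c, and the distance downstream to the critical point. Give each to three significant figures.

t_c ≈ 0.955 d; D_c ≈ 6.16 mg/L; x_c ≈ 27.0 km

At the critical point dD/dt = 0, so k_d L₀ e^(−k_d t) = k_a D. Substituting D(t) from the Streeter–Phelps equation and solving for t gives
t_c = ln[(k_a/k_d)(1 − D₀(k_a−k_d)/(k_d L₀))] / (k_a−k_d).
Here k_a−k_d = 1.545 d⁻¹ and 1 − D₀(k_a−k_d)/(k_d L₀) = 1 − 3.34×1.545/(0.265×54.2) = 0.6407, so
t_c = ln(6.830 × 0.6407) / 1.545 = 1.476 / 1.545 = 0.9555 d.
D_c = (k_d/k_a) L₀ e^(−k_d t_c) = (0.265/1.81) × 54.2 × e^(−0.265×0.9555) = 0.1464 × 54.2 × 0.7763 = 6.160 mg/L.
x_c = v t_c = 0.327 m/s × 0.9555 d × 86400 s/d = 26990 m ≈ 27.0 km.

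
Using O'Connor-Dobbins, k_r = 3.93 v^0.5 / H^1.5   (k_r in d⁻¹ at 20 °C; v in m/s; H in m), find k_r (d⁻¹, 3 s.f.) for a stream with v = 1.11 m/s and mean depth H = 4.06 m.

k_r ≈ 0.506 d⁻¹

k_r = 3.93 × 1.11^0.5 / 4.06^1.5 = 3.93 × 1.054 / 8.181 = 0.5061 d⁻¹.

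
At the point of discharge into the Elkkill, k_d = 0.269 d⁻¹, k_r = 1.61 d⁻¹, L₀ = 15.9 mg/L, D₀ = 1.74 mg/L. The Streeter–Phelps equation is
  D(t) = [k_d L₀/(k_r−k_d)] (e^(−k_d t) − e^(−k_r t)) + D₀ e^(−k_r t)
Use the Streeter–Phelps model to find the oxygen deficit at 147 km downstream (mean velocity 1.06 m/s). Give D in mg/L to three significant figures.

Travel time t = x/v = 147 km / (1.06 m/s) = 147000 m / 1.06 m/s = 138700 s = 1.605 d.
k_d L₀/(k_r−k_d) = 0.269×15.9/(1.61−0.269) = 4.277/1.341 = 3.189 mg/L.
e^(−k_d t) = e^(−0.269×1.605) = 0.6494; e^(−k_r t) = e^(−1.61×1.605) = 0.07546.
D = 3.189 × (0.6494 − 0.07546) + 1.74 × 0.07546 = 1.830 + 0.1313 = 1.962 mg/L.

D ≈ 1.96 mg/L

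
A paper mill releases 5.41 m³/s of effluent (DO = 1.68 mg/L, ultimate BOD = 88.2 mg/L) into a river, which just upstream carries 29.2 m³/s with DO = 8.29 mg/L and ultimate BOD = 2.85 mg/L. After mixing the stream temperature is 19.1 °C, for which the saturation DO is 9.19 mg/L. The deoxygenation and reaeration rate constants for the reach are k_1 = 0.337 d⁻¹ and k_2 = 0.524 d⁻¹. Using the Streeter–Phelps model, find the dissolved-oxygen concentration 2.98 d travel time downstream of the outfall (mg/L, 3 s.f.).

Mixed DO = (29.2×8.29 + 5.41×1.68)/(29.2+5.41) = 251.2/34.61 = 7.257 mg/L.
Mixed L₀ = (29.2×2.85 + 5.41×88.2)/(34.61) = 560.4/34.61 = 16.19 mg/L.
Initial deficit D₀ = C_s − DO₀ = 9.19 − 7.257 = 1.933 mg/L.
D(2.98) = [0.337×16.19/(0.524−0.337)](e^(−0.337×2.98) − e^(−0.524×2.98)) + 1.933 e^(−0.524×2.98)
= 29.18 × (0.3663 − 0.2098) + 1.933 × 0.2098 = 4.972 mg/L.
DO = 9.19 − 4.972 = 4.218 mg/L.

DO ≈ 4.22 mg/L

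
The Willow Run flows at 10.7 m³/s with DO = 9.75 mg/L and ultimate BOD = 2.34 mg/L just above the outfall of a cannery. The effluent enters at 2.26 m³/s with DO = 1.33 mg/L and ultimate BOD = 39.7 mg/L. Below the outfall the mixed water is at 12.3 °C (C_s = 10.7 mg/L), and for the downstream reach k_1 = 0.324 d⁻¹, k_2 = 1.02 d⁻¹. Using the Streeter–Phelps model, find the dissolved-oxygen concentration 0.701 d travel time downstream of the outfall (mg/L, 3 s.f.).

Mixed DO = (10.7×9.75 + 2.26×1.33)/(10.7+2.26) = 107.3/12.96 = 8.282 mg/L.
Mixed L₀ = (10.7×2.34 + 2.26×39.7)/(12.96) = 114.8/12.96 = 8.855 mg/L.
Initial deficit D₀ = C_s − DO₀ = 10.7 − 8.282 = 2.418 mg/L.
D(0.701) = [0.324×8.855/(1.02−0.324)](e^(−0.324×0.701) − e^(−1.02×0.701)) + 2.418 e^(−1.02×0.701)
= 4.122 × (0.7968 − 0.4892) + 2.418 × 0.4892 = 2.451 mg/L.
DO = 10.7 − 2.451 = 8.249 mg/L.

DO ≈ 8.25 mg/L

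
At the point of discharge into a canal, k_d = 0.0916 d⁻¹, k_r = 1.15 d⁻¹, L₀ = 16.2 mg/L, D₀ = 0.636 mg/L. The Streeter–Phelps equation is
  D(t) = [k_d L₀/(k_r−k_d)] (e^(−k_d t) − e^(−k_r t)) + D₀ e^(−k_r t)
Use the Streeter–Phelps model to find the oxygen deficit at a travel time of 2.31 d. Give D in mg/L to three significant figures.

k_d L₀/(k_r−k_d) = 0.0916×16.2/(1.15−0.0916) = 1.484/1.058 = 1.402 mg/L.
e^(−k_d t) = e^(−0.0916×2.310) = 0.8093; e^(−k_r t) = e^(−1.15×2.310) = 0.07019.
D = 1.402 × (0.8093 − 0.07019) + 0.636 × 0.07019 = 1.036 + 0.04464 = 1.081 mg/L.

D ≈ 1.08 mg/L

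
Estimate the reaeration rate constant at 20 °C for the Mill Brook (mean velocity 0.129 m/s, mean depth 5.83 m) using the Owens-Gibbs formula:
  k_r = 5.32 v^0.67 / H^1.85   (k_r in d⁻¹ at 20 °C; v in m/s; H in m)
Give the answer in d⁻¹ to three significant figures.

k_r ≈ 0.0517 d⁻¹

k_r = 5.32 × 0.129^0.67 / 5.83^1.85 = 5.32 × 0.2536 / 26.09 = 0.05170 d⁻¹.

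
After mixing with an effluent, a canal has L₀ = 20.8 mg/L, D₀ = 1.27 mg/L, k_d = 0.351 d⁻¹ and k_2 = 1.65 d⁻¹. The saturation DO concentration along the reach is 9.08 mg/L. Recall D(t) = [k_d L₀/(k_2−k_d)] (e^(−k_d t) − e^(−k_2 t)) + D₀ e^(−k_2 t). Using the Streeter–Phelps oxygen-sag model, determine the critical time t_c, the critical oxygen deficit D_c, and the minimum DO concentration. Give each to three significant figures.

t_c ≈ 0.994 d; D_c ≈ 3.12 mg/L; min DO ≈ 5.96 mg/L

At the critical point dD/dt = 0, so k_d L₀ e^(−k_d t) = k_2 D. Substituting D(t) from the Streeter–Phelps equation and solving for t gives
t_c = ln[(k_2/k_d)(1 − D₀(k_2−k_d)/(k_d L₀))] / (k_2−k_d).
Here k_2−k_d = 1.299 d⁻¹ and 1 − D₀(k_2−k_d)/(k_d L₀) = 1 − 1.27×1.299/(0.351×20.8) = 0.7740, so
t_c = ln(4.701 × 0.7740) / 1.299 = 1.292 / 1.299 = 0.9943 d.
D_c = (k_d/k_2) L₀ e^(−k_d t_c) = (0.351/1.65) × 20.8 × e^(−0.351×0.9943) = 0.2127 × 20.8 × 0.7054 = 3.121 mg/L.
Minimum DO = C_s − D_c = 9.08 − 3.121 = 5.959 mg/L.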